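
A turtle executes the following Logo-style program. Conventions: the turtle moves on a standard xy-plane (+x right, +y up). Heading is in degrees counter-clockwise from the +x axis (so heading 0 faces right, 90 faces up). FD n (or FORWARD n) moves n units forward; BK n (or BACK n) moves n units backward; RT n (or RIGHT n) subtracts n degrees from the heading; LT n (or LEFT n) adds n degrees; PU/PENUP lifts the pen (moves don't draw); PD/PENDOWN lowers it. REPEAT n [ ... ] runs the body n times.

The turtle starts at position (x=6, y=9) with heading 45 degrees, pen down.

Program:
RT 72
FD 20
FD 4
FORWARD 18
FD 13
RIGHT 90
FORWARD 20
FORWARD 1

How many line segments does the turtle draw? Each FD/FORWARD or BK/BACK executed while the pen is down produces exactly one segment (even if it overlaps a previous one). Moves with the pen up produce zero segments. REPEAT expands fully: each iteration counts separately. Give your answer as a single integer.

Executing turtle program step by step:
Start: pos=(6,9), heading=45, pen down
RT 72: heading 45 -> 333
FD 20: (6,9) -> (23.82,-0.08) [heading=333, draw]
FD 4: (23.82,-0.08) -> (27.384,-1.896) [heading=333, draw]
FD 18: (27.384,-1.896) -> (43.422,-10.068) [heading=333, draw]
FD 13: (43.422,-10.068) -> (55.005,-15.969) [heading=333, draw]
RT 90: heading 333 -> 243
FD 20: (55.005,-15.969) -> (45.926,-33.79) [heading=243, draw]
FD 1: (45.926,-33.79) -> (45.472,-34.681) [heading=243, draw]
Final: pos=(45.472,-34.681), heading=243, 6 segment(s) drawn
Segments drawn: 6

Answer: 6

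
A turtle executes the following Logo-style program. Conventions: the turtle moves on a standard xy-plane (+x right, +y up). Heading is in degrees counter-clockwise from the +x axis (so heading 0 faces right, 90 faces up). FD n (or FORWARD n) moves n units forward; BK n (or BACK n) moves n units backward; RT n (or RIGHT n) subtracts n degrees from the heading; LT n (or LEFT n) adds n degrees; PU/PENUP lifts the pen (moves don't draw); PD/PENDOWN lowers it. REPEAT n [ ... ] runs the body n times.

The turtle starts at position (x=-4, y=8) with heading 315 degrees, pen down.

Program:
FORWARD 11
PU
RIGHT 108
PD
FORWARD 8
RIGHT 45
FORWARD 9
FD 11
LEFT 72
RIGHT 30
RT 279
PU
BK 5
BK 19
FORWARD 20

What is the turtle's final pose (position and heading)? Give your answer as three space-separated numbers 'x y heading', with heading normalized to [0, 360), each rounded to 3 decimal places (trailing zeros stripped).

Executing turtle program step by step:
Start: pos=(-4,8), heading=315, pen down
FD 11: (-4,8) -> (3.778,0.222) [heading=315, draw]
PU: pen up
RT 108: heading 315 -> 207
PD: pen down
FD 8: (3.778,0.222) -> (-3.35,-3.41) [heading=207, draw]
RT 45: heading 207 -> 162
FD 9: (-3.35,-3.41) -> (-11.909,-0.629) [heading=162, draw]
FD 11: (-11.909,-0.629) -> (-22.371,2.77) [heading=162, draw]
LT 72: heading 162 -> 234
RT 30: heading 234 -> 204
RT 279: heading 204 -> 285
PU: pen up
BK 5: (-22.371,2.77) -> (-23.665,7.6) [heading=285, move]
BK 19: (-23.665,7.6) -> (-28.583,25.952) [heading=285, move]
FD 20: (-28.583,25.952) -> (-23.406,6.634) [heading=285, move]
Final: pos=(-23.406,6.634), heading=285, 4 segment(s) drawn

Answer: -23.406 6.634 285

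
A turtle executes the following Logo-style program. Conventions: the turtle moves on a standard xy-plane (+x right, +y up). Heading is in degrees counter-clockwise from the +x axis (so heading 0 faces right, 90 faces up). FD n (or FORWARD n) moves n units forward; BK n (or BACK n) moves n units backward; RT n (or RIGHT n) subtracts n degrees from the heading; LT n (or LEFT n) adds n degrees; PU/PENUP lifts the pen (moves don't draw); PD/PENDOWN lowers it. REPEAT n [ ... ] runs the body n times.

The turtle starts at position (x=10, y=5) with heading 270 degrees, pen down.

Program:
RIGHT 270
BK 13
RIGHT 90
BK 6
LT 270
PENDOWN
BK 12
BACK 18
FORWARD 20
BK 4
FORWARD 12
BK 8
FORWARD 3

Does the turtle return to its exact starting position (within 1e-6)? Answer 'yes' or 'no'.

Answer: no

Derivation:
Executing turtle program step by step:
Start: pos=(10,5), heading=270, pen down
RT 270: heading 270 -> 0
BK 13: (10,5) -> (-3,5) [heading=0, draw]
RT 90: heading 0 -> 270
BK 6: (-3,5) -> (-3,11) [heading=270, draw]
LT 270: heading 270 -> 180
PD: pen down
BK 12: (-3,11) -> (9,11) [heading=180, draw]
BK 18: (9,11) -> (27,11) [heading=180, draw]
FD 20: (27,11) -> (7,11) [heading=180, draw]
BK 4: (7,11) -> (11,11) [heading=180, draw]
FD 12: (11,11) -> (-1,11) [heading=180, draw]
BK 8: (-1,11) -> (7,11) [heading=180, draw]
FD 3: (7,11) -> (4,11) [heading=180, draw]
Final: pos=(4,11), heading=180, 9 segment(s) drawn

Start position: (10, 5)
Final position: (4, 11)
Distance = 8.485; >= 1e-6 -> NOT closed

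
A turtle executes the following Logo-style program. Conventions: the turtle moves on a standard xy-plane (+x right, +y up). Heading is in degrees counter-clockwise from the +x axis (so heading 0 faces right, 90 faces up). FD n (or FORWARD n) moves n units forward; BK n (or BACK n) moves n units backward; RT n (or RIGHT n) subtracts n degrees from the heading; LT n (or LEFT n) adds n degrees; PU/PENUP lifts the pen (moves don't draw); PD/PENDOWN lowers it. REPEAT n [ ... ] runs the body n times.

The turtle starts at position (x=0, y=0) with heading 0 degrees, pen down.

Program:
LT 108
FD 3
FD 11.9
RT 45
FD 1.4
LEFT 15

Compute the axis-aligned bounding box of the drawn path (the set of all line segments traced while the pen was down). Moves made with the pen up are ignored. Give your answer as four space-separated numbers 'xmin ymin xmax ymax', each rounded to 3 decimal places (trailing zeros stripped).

Executing turtle program step by step:
Start: pos=(0,0), heading=0, pen down
LT 108: heading 0 -> 108
FD 3: (0,0) -> (-0.927,2.853) [heading=108, draw]
FD 11.9: (-0.927,2.853) -> (-4.604,14.171) [heading=108, draw]
RT 45: heading 108 -> 63
FD 1.4: (-4.604,14.171) -> (-3.969,15.418) [heading=63, draw]
LT 15: heading 63 -> 78
Final: pos=(-3.969,15.418), heading=78, 3 segment(s) drawn

Segment endpoints: x in {-4.604, -3.969, -0.927, 0}, y in {0, 2.853, 14.171, 15.418}
xmin=-4.604, ymin=0, xmax=0, ymax=15.418

Answer: -4.604 0 0 15.418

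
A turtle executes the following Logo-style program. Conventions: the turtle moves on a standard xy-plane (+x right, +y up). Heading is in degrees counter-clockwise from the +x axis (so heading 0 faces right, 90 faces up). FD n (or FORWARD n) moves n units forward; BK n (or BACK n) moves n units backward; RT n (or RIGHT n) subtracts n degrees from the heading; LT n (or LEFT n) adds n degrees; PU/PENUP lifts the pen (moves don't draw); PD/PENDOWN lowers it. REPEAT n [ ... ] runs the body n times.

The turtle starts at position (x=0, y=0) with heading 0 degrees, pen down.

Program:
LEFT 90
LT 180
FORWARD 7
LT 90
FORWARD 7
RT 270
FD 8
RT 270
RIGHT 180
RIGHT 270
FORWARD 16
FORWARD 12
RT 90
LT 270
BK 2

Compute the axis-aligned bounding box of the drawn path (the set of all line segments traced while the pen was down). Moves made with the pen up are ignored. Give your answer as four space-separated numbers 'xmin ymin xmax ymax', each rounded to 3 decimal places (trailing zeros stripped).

Answer: 0 -7 7 31

Derivation:
Executing turtle program step by step:
Start: pos=(0,0), heading=0, pen down
LT 90: heading 0 -> 90
LT 180: heading 90 -> 270
FD 7: (0,0) -> (0,-7) [heading=270, draw]
LT 90: heading 270 -> 0
FD 7: (0,-7) -> (7,-7) [heading=0, draw]
RT 270: heading 0 -> 90
FD 8: (7,-7) -> (7,1) [heading=90, draw]
RT 270: heading 90 -> 180
RT 180: heading 180 -> 0
RT 270: heading 0 -> 90
FD 16: (7,1) -> (7,17) [heading=90, draw]
FD 12: (7,17) -> (7,29) [heading=90, draw]
RT 90: heading 90 -> 0
LT 270: heading 0 -> 270
BK 2: (7,29) -> (7,31) [heading=270, draw]
Final: pos=(7,31), heading=270, 6 segment(s) drawn

Segment endpoints: x in {0, 0, 7, 7, 7, 7, 7}, y in {-7, -7, 0, 1, 17, 29, 31}
xmin=0, ymin=-7, xmax=7, ymax=31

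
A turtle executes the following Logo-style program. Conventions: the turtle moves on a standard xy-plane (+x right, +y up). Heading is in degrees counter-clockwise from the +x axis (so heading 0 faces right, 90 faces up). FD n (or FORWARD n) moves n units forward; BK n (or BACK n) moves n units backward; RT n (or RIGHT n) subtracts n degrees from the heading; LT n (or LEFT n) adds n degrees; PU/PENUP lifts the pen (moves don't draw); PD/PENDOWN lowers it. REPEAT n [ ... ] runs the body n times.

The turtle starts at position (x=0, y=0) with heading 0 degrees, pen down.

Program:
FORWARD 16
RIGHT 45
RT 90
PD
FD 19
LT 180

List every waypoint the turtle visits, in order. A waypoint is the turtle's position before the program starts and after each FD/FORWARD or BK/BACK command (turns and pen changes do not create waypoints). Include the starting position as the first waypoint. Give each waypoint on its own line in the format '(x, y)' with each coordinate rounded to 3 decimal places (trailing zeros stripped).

Executing turtle program step by step:
Start: pos=(0,0), heading=0, pen down
FD 16: (0,0) -> (16,0) [heading=0, draw]
RT 45: heading 0 -> 315
RT 90: heading 315 -> 225
PD: pen down
FD 19: (16,0) -> (2.565,-13.435) [heading=225, draw]
LT 180: heading 225 -> 45
Final: pos=(2.565,-13.435), heading=45, 2 segment(s) drawn
Waypoints (3 total):
(0, 0)
(16, 0)
(2.565, -13.435)

Answer: (0, 0)
(16, 0)
(2.565, -13.435)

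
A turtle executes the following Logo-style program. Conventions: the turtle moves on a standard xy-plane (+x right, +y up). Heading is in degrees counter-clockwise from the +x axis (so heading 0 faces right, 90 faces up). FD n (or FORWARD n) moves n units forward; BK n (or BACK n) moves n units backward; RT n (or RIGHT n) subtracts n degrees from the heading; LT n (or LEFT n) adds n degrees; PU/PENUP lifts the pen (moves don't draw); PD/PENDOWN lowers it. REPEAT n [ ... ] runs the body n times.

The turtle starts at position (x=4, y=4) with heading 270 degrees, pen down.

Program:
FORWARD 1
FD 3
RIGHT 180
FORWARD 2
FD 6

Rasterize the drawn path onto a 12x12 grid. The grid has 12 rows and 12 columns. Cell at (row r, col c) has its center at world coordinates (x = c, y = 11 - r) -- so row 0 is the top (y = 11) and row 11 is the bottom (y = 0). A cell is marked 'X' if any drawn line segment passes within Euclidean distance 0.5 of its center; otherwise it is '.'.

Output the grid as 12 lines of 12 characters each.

Segment 0: (4,4) -> (4,3)
Segment 1: (4,3) -> (4,0)
Segment 2: (4,0) -> (4,2)
Segment 3: (4,2) -> (4,8)

Answer: ............
............
............
....X.......
....X.......
....X.......
....X.......
....X.......
....X.......
....X.......
....X.......
....X.......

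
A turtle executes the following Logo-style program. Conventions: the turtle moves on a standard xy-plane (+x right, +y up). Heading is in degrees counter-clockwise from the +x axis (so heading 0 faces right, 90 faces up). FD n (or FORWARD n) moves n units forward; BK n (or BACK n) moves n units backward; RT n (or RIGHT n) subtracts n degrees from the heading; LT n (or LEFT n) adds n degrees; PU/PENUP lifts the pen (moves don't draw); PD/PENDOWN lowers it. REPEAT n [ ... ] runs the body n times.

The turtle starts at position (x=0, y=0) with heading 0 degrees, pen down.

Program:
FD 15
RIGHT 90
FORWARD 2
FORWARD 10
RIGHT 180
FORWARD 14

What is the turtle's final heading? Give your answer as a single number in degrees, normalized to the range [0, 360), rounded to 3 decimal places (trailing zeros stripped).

Answer: 90

Derivation:
Executing turtle program step by step:
Start: pos=(0,0), heading=0, pen down
FD 15: (0,0) -> (15,0) [heading=0, draw]
RT 90: heading 0 -> 270
FD 2: (15,0) -> (15,-2) [heading=270, draw]
FD 10: (15,-2) -> (15,-12) [heading=270, draw]
RT 180: heading 270 -> 90
FD 14: (15,-12) -> (15,2) [heading=90, draw]
Final: pos=(15,2), heading=90, 4 segment(s) drawn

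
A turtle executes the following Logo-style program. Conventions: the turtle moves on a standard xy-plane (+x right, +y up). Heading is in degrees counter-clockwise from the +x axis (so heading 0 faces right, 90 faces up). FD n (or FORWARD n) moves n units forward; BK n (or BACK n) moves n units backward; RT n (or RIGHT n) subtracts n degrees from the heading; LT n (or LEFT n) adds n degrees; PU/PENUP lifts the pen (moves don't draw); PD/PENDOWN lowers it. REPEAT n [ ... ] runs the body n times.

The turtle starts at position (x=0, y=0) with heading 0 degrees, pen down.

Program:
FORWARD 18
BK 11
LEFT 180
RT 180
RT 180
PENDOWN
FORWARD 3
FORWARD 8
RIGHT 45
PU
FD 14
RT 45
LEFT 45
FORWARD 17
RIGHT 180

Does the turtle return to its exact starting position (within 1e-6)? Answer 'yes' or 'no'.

Executing turtle program step by step:
Start: pos=(0,0), heading=0, pen down
FD 18: (0,0) -> (18,0) [heading=0, draw]
BK 11: (18,0) -> (7,0) [heading=0, draw]
LT 180: heading 0 -> 180
RT 180: heading 180 -> 0
RT 180: heading 0 -> 180
PD: pen down
FD 3: (7,0) -> (4,0) [heading=180, draw]
FD 8: (4,0) -> (-4,0) [heading=180, draw]
RT 45: heading 180 -> 135
PU: pen up
FD 14: (-4,0) -> (-13.899,9.899) [heading=135, move]
RT 45: heading 135 -> 90
LT 45: heading 90 -> 135
FD 17: (-13.899,9.899) -> (-25.92,21.92) [heading=135, move]
RT 180: heading 135 -> 315
Final: pos=(-25.92,21.92), heading=315, 4 segment(s) drawn

Start position: (0, 0)
Final position: (-25.92, 21.92)
Distance = 33.946; >= 1e-6 -> NOT closed

Answer: no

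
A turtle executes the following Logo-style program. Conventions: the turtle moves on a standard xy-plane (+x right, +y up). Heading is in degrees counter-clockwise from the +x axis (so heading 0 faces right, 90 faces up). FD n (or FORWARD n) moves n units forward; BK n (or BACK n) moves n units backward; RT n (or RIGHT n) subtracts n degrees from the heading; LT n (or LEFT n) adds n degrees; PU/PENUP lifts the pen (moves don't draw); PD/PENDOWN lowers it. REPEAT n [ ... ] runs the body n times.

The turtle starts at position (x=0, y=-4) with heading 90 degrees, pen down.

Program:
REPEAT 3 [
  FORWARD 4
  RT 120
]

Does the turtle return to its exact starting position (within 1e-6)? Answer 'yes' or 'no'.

Executing turtle program step by step:
Start: pos=(0,-4), heading=90, pen down
REPEAT 3 [
  -- iteration 1/3 --
  FD 4: (0,-4) -> (0,0) [heading=90, draw]
  RT 120: heading 90 -> 330
  -- iteration 2/3 --
  FD 4: (0,0) -> (3.464,-2) [heading=330, draw]
  RT 120: heading 330 -> 210
  -- iteration 3/3 --
  FD 4: (3.464,-2) -> (0,-4) [heading=210, draw]
  RT 120: heading 210 -> 90
]
Final: pos=(0,-4), heading=90, 3 segment(s) drawn

Start position: (0, -4)
Final position: (0, -4)
Distance = 0; < 1e-6 -> CLOSED

Answer: yes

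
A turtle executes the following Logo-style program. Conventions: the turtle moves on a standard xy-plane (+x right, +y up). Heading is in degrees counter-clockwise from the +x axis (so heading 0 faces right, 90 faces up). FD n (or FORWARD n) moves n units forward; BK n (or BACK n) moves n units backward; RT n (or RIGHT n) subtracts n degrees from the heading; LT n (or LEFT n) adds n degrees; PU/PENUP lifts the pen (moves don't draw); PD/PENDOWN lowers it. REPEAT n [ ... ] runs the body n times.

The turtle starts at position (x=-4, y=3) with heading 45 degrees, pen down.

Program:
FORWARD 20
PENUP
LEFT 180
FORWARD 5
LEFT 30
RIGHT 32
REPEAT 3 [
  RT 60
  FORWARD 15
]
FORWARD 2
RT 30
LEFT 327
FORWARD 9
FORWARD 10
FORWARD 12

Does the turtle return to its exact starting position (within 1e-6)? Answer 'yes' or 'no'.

Executing turtle program step by step:
Start: pos=(-4,3), heading=45, pen down
FD 20: (-4,3) -> (10.142,17.142) [heading=45, draw]
PU: pen up
LT 180: heading 45 -> 225
FD 5: (10.142,17.142) -> (6.607,13.607) [heading=225, move]
LT 30: heading 225 -> 255
RT 32: heading 255 -> 223
REPEAT 3 [
  -- iteration 1/3 --
  RT 60: heading 223 -> 163
  FD 15: (6.607,13.607) -> (-7.738,17.992) [heading=163, move]
  -- iteration 2/3 --
  RT 60: heading 163 -> 103
  FD 15: (-7.738,17.992) -> (-11.112,32.608) [heading=103, move]
  -- iteration 3/3 --
  RT 60: heading 103 -> 43
  FD 15: (-11.112,32.608) -> (-0.142,42.838) [heading=43, move]
]
FD 2: (-0.142,42.838) -> (1.321,44.202) [heading=43, move]
RT 30: heading 43 -> 13
LT 327: heading 13 -> 340
FD 9: (1.321,44.202) -> (9.778,41.124) [heading=340, move]
FD 10: (9.778,41.124) -> (19.175,37.703) [heading=340, move]
FD 12: (19.175,37.703) -> (30.451,33.599) [heading=340, move]
Final: pos=(30.451,33.599), heading=340, 1 segment(s) drawn

Start position: (-4, 3)
Final position: (30.451, 33.599)
Distance = 46.078; >= 1e-6 -> NOT closed

Answer: no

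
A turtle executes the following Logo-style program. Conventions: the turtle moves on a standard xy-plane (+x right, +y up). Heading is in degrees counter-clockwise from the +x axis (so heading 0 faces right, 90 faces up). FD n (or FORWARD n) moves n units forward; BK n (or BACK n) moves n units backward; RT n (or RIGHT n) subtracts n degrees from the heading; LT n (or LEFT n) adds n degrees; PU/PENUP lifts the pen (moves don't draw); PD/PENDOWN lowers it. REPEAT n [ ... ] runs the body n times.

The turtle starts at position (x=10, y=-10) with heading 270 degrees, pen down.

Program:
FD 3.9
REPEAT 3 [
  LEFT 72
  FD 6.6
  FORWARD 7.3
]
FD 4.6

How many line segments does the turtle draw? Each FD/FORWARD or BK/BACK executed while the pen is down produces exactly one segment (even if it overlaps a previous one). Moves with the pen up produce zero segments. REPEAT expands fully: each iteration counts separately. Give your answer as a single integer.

Executing turtle program step by step:
Start: pos=(10,-10), heading=270, pen down
FD 3.9: (10,-10) -> (10,-13.9) [heading=270, draw]
REPEAT 3 [
  -- iteration 1/3 --
  LT 72: heading 270 -> 342
  FD 6.6: (10,-13.9) -> (16.277,-15.94) [heading=342, draw]
  FD 7.3: (16.277,-15.94) -> (23.22,-18.195) [heading=342, draw]
  -- iteration 2/3 --
  LT 72: heading 342 -> 54
  FD 6.6: (23.22,-18.195) -> (27.099,-12.856) [heading=54, draw]
  FD 7.3: (27.099,-12.856) -> (31.39,-6.95) [heading=54, draw]
  -- iteration 3/3 --
  LT 72: heading 54 -> 126
  FD 6.6: (31.39,-6.95) -> (27.511,-1.61) [heading=126, draw]
  FD 7.3: (27.511,-1.61) -> (23.22,4.295) [heading=126, draw]
]
FD 4.6: (23.22,4.295) -> (20.516,8.017) [heading=126, draw]
Final: pos=(20.516,8.017), heading=126, 8 segment(s) drawn
Segments drawn: 8

Answer: 8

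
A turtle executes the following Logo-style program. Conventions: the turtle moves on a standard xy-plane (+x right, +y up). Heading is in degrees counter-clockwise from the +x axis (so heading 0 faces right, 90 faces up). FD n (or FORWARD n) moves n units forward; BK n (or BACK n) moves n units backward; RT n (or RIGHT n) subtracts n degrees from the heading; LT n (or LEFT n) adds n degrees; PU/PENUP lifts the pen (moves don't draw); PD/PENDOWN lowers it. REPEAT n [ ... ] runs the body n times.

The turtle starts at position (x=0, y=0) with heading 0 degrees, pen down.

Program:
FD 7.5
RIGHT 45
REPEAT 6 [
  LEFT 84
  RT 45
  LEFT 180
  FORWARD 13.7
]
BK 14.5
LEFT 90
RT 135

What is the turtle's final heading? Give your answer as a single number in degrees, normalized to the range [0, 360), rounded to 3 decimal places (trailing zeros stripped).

Answer: 144

Derivation:
Executing turtle program step by step:
Start: pos=(0,0), heading=0, pen down
FD 7.5: (0,0) -> (7.5,0) [heading=0, draw]
RT 45: heading 0 -> 315
REPEAT 6 [
  -- iteration 1/6 --
  LT 84: heading 315 -> 39
  RT 45: heading 39 -> 354
  LT 180: heading 354 -> 174
  FD 13.7: (7.5,0) -> (-6.125,1.432) [heading=174, draw]
  -- iteration 2/6 --
  LT 84: heading 174 -> 258
  RT 45: heading 258 -> 213
  LT 180: heading 213 -> 33
  FD 13.7: (-6.125,1.432) -> (5.365,8.894) [heading=33, draw]
  -- iteration 3/6 --
  LT 84: heading 33 -> 117
  RT 45: heading 117 -> 72
  LT 180: heading 72 -> 252
  FD 13.7: (5.365,8.894) -> (1.131,-4.136) [heading=252, draw]
  -- iteration 4/6 --
  LT 84: heading 252 -> 336
  RT 45: heading 336 -> 291
  LT 180: heading 291 -> 111
  FD 13.7: (1.131,-4.136) -> (-3.778,8.654) [heading=111, draw]
  -- iteration 5/6 --
  LT 84: heading 111 -> 195
  RT 45: heading 195 -> 150
  LT 180: heading 150 -> 330
  FD 13.7: (-3.778,8.654) -> (8.086,1.804) [heading=330, draw]
  -- iteration 6/6 --
  LT 84: heading 330 -> 54
  RT 45: heading 54 -> 9
  LT 180: heading 9 -> 189
  FD 13.7: (8.086,1.804) -> (-5.445,-0.339) [heading=189, draw]
]
BK 14.5: (-5.445,-0.339) -> (8.876,1.929) [heading=189, draw]
LT 90: heading 189 -> 279
RT 135: heading 279 -> 144
Final: pos=(8.876,1.929), heading=144, 8 segment(s) drawn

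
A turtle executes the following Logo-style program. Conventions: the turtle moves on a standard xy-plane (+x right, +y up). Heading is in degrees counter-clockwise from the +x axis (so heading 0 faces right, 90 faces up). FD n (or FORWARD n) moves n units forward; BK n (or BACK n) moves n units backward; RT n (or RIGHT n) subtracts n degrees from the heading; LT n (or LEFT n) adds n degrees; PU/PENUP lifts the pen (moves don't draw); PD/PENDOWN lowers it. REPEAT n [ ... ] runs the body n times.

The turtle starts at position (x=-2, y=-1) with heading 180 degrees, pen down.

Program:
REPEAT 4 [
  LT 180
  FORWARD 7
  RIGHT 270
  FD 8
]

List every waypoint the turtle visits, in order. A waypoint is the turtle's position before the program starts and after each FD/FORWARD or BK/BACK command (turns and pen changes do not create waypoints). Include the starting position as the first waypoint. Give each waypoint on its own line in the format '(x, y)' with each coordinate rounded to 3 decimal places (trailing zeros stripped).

Answer: (-2, -1)
(5, -1)
(5, 7)
(5, 0)
(13, 0)
(6, 0)
(6, -8)
(6, -1)
(-2, -1)

Derivation:
Executing turtle program step by step:
Start: pos=(-2,-1), heading=180, pen down
REPEAT 4 [
  -- iteration 1/4 --
  LT 180: heading 180 -> 0
  FD 7: (-2,-1) -> (5,-1) [heading=0, draw]
  RT 270: heading 0 -> 90
  FD 8: (5,-1) -> (5,7) [heading=90, draw]
  -- iteration 2/4 --
  LT 180: heading 90 -> 270
  FD 7: (5,7) -> (5,0) [heading=270, draw]
  RT 270: heading 270 -> 0
  FD 8: (5,0) -> (13,0) [heading=0, draw]
  -- iteration 3/4 --
  LT 180: heading 0 -> 180
  FD 7: (13,0) -> (6,0) [heading=180, draw]
  RT 270: heading 180 -> 270
  FD 8: (6,0) -> (6,-8) [heading=270, draw]
  -- iteration 4/4 --
  LT 180: heading 270 -> 90
  FD 7: (6,-8) -> (6,-1) [heading=90, draw]
  RT 270: heading 90 -> 180
  FD 8: (6,-1) -> (-2,-1) [heading=180, draw]
]
Final: pos=(-2,-1), heading=180, 8 segment(s) drawn
Waypoints (9 total):
(-2, -1)
(5, -1)
(5, 7)
(5, 0)
(13, 0)
(6, 0)
(6, -8)
(6, -1)
(-2, -1)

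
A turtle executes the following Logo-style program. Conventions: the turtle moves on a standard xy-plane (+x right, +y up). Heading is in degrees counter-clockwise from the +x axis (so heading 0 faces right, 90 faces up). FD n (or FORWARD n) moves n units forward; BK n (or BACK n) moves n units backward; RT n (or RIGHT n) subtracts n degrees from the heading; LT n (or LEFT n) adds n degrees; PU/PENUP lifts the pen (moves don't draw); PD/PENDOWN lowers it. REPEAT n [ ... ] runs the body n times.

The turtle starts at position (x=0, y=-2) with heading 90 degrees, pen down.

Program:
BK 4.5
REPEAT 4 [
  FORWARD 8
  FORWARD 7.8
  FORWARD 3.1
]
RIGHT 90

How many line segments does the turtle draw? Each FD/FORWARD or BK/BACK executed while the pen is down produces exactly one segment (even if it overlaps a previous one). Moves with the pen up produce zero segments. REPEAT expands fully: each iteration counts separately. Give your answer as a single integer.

Answer: 13

Derivation:
Executing turtle program step by step:
Start: pos=(0,-2), heading=90, pen down
BK 4.5: (0,-2) -> (0,-6.5) [heading=90, draw]
REPEAT 4 [
  -- iteration 1/4 --
  FD 8: (0,-6.5) -> (0,1.5) [heading=90, draw]
  FD 7.8: (0,1.5) -> (0,9.3) [heading=90, draw]
  FD 3.1: (0,9.3) -> (0,12.4) [heading=90, draw]
  -- iteration 2/4 --
  FD 8: (0,12.4) -> (0,20.4) [heading=90, draw]
  FD 7.8: (0,20.4) -> (0,28.2) [heading=90, draw]
  FD 3.1: (0,28.2) -> (0,31.3) [heading=90, draw]
  -- iteration 3/4 --
  FD 8: (0,31.3) -> (0,39.3) [heading=90, draw]
  FD 7.8: (0,39.3) -> (0,47.1) [heading=90, draw]
  FD 3.1: (0,47.1) -> (0,50.2) [heading=90, draw]
  -- iteration 4/4 --
  FD 8: (0,50.2) -> (0,58.2) [heading=90, draw]
  FD 7.8: (0,58.2) -> (0,66) [heading=90, draw]
  FD 3.1: (0,66) -> (0,69.1) [heading=90, draw]
]
RT 90: heading 90 -> 0
Final: pos=(0,69.1), heading=0, 13 segment(s) drawn
Segments drawn: 13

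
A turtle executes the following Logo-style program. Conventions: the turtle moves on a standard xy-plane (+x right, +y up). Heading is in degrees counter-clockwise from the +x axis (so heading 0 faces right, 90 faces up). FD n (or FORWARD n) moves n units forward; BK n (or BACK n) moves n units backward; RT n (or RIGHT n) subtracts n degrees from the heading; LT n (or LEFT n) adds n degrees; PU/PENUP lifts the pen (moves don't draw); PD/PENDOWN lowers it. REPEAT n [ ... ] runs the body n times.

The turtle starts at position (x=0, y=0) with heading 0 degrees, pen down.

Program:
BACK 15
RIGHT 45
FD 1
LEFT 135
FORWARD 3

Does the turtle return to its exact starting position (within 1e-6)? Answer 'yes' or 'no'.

Executing turtle program step by step:
Start: pos=(0,0), heading=0, pen down
BK 15: (0,0) -> (-15,0) [heading=0, draw]
RT 45: heading 0 -> 315
FD 1: (-15,0) -> (-14.293,-0.707) [heading=315, draw]
LT 135: heading 315 -> 90
FD 3: (-14.293,-0.707) -> (-14.293,2.293) [heading=90, draw]
Final: pos=(-14.293,2.293), heading=90, 3 segment(s) drawn

Start position: (0, 0)
Final position: (-14.293, 2.293)
Distance = 14.476; >= 1e-6 -> NOT closed

Answer: no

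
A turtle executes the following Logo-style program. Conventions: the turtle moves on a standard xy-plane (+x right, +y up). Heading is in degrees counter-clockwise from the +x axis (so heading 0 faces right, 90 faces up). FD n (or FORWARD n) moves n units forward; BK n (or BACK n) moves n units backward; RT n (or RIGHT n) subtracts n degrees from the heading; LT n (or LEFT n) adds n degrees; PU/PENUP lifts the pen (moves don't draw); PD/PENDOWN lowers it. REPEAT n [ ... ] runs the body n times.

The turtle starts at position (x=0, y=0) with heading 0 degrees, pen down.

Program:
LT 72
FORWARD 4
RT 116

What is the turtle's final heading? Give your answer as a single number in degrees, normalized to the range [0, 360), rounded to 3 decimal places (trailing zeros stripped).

Answer: 316

Derivation:
Executing turtle program step by step:
Start: pos=(0,0), heading=0, pen down
LT 72: heading 0 -> 72
FD 4: (0,0) -> (1.236,3.804) [heading=72, draw]
RT 116: heading 72 -> 316
Final: pos=(1.236,3.804), heading=316, 1 segment(s) drawn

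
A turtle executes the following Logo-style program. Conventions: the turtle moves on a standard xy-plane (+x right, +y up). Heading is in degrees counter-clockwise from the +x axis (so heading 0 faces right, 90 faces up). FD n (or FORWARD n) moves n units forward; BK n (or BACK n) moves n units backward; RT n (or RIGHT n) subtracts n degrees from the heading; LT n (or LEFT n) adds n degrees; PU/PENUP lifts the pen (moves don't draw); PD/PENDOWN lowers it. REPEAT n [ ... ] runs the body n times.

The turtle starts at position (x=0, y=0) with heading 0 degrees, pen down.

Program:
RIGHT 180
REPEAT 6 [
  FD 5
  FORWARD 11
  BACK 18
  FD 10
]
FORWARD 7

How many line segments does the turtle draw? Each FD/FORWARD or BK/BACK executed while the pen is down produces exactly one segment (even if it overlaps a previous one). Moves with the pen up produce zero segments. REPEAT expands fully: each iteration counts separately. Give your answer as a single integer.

Answer: 25

Derivation:
Executing turtle program step by step:
Start: pos=(0,0), heading=0, pen down
RT 180: heading 0 -> 180
REPEAT 6 [
  -- iteration 1/6 --
  FD 5: (0,0) -> (-5,0) [heading=180, draw]
  FD 11: (-5,0) -> (-16,0) [heading=180, draw]
  BK 18: (-16,0) -> (2,0) [heading=180, draw]
  FD 10: (2,0) -> (-8,0) [heading=180, draw]
  -- iteration 2/6 --
  FD 5: (-8,0) -> (-13,0) [heading=180, draw]
  FD 11: (-13,0) -> (-24,0) [heading=180, draw]
  BK 18: (-24,0) -> (-6,0) [heading=180, draw]
  FD 10: (-6,0) -> (-16,0) [heading=180, draw]
  -- iteration 3/6 --
  FD 5: (-16,0) -> (-21,0) [heading=180, draw]
  FD 11: (-21,0) -> (-32,0) [heading=180, draw]
  BK 18: (-32,0) -> (-14,0) [heading=180, draw]
  FD 10: (-14,0) -> (-24,0) [heading=180, draw]
  -- iteration 4/6 --
  FD 5: (-24,0) -> (-29,0) [heading=180, draw]
  FD 11: (-29,0) -> (-40,0) [heading=180, draw]
  BK 18: (-40,0) -> (-22,0) [heading=180, draw]
  FD 10: (-22,0) -> (-32,0) [heading=180, draw]
  -- iteration 5/6 --
  FD 5: (-32,0) -> (-37,0) [heading=180, draw]
  FD 11: (-37,0) -> (-48,0) [heading=180, draw]
  BK 18: (-48,0) -> (-30,0) [heading=180, draw]
  FD 10: (-30,0) -> (-40,0) [heading=180, draw]
  -- iteration 6/6 --
  FD 5: (-40,0) -> (-45,0) [heading=180, draw]
  FD 11: (-45,0) -> (-56,0) [heading=180, draw]
  BK 18: (-56,0) -> (-38,0) [heading=180, draw]
  FD 10: (-38,0) -> (-48,0) [heading=180, draw]
]
FD 7: (-48,0) -> (-55,0) [heading=180, draw]
Final: pos=(-55,0), heading=180, 25 segment(s) drawn
Segments drawn: 25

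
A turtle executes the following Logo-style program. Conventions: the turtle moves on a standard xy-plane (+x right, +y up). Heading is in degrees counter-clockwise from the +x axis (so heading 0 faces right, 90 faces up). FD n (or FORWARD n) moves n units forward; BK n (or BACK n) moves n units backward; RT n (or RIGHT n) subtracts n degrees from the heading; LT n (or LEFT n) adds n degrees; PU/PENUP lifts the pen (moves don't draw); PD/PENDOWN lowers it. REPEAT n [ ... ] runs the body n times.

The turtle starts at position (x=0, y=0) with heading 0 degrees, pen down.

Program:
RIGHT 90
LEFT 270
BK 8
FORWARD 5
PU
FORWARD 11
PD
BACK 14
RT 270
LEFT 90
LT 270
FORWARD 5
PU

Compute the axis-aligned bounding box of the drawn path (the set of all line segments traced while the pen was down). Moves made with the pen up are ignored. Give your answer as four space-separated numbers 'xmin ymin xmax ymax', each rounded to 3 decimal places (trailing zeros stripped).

Answer: -8 -5 8 0

Derivation:
Executing turtle program step by step:
Start: pos=(0,0), heading=0, pen down
RT 90: heading 0 -> 270
LT 270: heading 270 -> 180
BK 8: (0,0) -> (8,0) [heading=180, draw]
FD 5: (8,0) -> (3,0) [heading=180, draw]
PU: pen up
FD 11: (3,0) -> (-8,0) [heading=180, move]
PD: pen down
BK 14: (-8,0) -> (6,0) [heading=180, draw]
RT 270: heading 180 -> 270
LT 90: heading 270 -> 0
LT 270: heading 0 -> 270
FD 5: (6,0) -> (6,-5) [heading=270, draw]
PU: pen up
Final: pos=(6,-5), heading=270, 4 segment(s) drawn

Segment endpoints: x in {-8, 0, 3, 6, 6, 8}, y in {-5, 0, 0, 0, 0, 0}
xmin=-8, ymin=-5, xmax=8, ymax=0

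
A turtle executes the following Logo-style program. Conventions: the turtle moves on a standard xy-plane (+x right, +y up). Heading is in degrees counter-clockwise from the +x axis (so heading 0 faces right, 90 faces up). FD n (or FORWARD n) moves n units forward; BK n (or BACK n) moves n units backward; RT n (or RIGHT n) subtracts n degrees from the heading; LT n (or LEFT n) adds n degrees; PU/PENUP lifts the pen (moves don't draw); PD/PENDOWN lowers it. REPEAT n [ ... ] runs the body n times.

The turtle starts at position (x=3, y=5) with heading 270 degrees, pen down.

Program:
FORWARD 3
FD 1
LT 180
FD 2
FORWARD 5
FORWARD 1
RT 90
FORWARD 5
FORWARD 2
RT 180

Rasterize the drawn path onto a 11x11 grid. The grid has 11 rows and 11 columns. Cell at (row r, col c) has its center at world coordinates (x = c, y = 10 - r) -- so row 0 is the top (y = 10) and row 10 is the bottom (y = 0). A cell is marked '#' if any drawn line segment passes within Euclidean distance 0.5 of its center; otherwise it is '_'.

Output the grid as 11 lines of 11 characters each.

Answer: ___________
___########
___#_______
___#_______
___#_______
___#_______
___#_______
___#_______
___#_______
___#_______
___________

Derivation:
Segment 0: (3,5) -> (3,2)
Segment 1: (3,2) -> (3,1)
Segment 2: (3,1) -> (3,3)
Segment 3: (3,3) -> (3,8)
Segment 4: (3,8) -> (3,9)
Segment 5: (3,9) -> (8,9)
Segment 6: (8,9) -> (10,9)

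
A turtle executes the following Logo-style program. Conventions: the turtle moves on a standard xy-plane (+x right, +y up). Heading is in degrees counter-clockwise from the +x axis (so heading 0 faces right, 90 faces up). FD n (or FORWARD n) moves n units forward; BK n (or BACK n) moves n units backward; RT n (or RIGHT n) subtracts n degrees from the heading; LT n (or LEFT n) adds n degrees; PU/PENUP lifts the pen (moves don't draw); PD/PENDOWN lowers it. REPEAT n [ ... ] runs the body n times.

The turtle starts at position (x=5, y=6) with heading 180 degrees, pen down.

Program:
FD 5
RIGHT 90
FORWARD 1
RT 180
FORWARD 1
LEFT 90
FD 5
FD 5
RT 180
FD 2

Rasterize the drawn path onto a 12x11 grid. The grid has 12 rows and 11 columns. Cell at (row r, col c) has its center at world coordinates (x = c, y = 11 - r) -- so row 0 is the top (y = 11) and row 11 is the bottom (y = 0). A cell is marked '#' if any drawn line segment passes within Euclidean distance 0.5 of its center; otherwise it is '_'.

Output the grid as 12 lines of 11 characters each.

Segment 0: (5,6) -> (0,6)
Segment 1: (0,6) -> (0,7)
Segment 2: (0,7) -> (0,6)
Segment 3: (0,6) -> (5,6)
Segment 4: (5,6) -> (10,6)
Segment 5: (10,6) -> (8,6)

Answer: ___________
___________
___________
___________
#__________
###########
___________
___________
___________
___________
___________
___________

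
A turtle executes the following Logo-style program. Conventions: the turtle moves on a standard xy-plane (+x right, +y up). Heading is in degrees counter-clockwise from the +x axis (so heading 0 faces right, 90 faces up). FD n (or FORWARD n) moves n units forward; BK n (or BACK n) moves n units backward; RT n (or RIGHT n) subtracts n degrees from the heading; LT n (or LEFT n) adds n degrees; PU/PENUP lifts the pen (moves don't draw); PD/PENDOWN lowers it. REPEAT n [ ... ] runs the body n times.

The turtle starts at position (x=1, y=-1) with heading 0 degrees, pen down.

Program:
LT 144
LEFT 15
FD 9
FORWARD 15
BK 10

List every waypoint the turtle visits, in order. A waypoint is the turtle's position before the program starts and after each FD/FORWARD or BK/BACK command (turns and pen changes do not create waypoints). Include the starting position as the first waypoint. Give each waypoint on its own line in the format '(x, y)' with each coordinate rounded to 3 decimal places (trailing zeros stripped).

Answer: (1, -1)
(-7.402, 2.225)
(-21.406, 7.601)
(-12.07, 4.017)

Derivation:
Executing turtle program step by step:
Start: pos=(1,-1), heading=0, pen down
LT 144: heading 0 -> 144
LT 15: heading 144 -> 159
FD 9: (1,-1) -> (-7.402,2.225) [heading=159, draw]
FD 15: (-7.402,2.225) -> (-21.406,7.601) [heading=159, draw]
BK 10: (-21.406,7.601) -> (-12.07,4.017) [heading=159, draw]
Final: pos=(-12.07,4.017), heading=159, 3 segment(s) drawn
Waypoints (4 total):
(1, -1)
(-7.402, 2.225)
(-21.406, 7.601)
(-12.07, 4.017)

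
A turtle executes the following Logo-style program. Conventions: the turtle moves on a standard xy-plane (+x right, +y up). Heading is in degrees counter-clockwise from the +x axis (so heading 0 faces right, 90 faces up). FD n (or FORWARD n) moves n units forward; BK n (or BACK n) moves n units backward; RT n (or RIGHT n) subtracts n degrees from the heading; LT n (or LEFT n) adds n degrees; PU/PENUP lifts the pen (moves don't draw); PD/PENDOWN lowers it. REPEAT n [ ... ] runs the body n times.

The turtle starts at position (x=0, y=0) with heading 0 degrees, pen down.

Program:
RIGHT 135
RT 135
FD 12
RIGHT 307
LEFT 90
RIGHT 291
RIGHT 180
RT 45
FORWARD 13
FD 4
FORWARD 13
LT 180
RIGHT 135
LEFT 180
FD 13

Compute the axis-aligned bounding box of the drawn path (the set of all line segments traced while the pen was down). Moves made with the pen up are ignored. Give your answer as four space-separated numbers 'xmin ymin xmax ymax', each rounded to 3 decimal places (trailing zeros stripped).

Answer: 0 0 13.637 41.231

Derivation:
Executing turtle program step by step:
Start: pos=(0,0), heading=0, pen down
RT 135: heading 0 -> 225
RT 135: heading 225 -> 90
FD 12: (0,0) -> (0,12) [heading=90, draw]
RT 307: heading 90 -> 143
LT 90: heading 143 -> 233
RT 291: heading 233 -> 302
RT 180: heading 302 -> 122
RT 45: heading 122 -> 77
FD 13: (0,12) -> (2.924,24.667) [heading=77, draw]
FD 4: (2.924,24.667) -> (3.824,28.564) [heading=77, draw]
FD 13: (3.824,28.564) -> (6.749,41.231) [heading=77, draw]
LT 180: heading 77 -> 257
RT 135: heading 257 -> 122
LT 180: heading 122 -> 302
FD 13: (6.749,41.231) -> (13.637,30.206) [heading=302, draw]
Final: pos=(13.637,30.206), heading=302, 5 segment(s) drawn

Segment endpoints: x in {0, 0, 2.924, 3.824, 6.749, 13.637}, y in {0, 12, 24.667, 28.564, 30.206, 41.231}
xmin=0, ymin=0, xmax=13.637, ymax=41.231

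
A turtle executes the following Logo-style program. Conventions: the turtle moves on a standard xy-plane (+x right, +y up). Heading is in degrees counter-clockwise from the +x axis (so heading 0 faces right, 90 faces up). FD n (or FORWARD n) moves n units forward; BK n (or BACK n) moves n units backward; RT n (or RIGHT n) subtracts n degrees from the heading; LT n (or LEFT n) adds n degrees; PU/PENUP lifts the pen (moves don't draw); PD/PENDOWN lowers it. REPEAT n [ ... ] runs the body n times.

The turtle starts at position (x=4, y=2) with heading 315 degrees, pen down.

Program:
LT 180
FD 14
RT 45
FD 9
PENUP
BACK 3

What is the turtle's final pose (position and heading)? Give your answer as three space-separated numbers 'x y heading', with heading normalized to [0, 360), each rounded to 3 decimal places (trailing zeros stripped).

Answer: -5.899 17.899 90

Derivation:
Executing turtle program step by step:
Start: pos=(4,2), heading=315, pen down
LT 180: heading 315 -> 135
FD 14: (4,2) -> (-5.899,11.899) [heading=135, draw]
RT 45: heading 135 -> 90
FD 9: (-5.899,11.899) -> (-5.899,20.899) [heading=90, draw]
PU: pen up
BK 3: (-5.899,20.899) -> (-5.899,17.899) [heading=90, move]
Final: pos=(-5.899,17.899), heading=90, 2 segment(s) drawn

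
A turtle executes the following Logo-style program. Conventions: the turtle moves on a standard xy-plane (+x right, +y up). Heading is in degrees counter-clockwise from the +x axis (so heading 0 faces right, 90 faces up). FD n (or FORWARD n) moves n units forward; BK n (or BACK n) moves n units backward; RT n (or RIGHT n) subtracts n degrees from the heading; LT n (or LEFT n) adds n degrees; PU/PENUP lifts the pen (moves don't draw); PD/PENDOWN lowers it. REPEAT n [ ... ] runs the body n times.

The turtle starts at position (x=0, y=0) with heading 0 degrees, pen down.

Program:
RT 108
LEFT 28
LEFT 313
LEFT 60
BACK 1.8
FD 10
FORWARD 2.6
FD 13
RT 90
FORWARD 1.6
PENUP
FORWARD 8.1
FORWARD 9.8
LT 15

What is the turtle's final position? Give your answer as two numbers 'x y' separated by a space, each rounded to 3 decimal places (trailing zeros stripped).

Executing turtle program step by step:
Start: pos=(0,0), heading=0, pen down
RT 108: heading 0 -> 252
LT 28: heading 252 -> 280
LT 313: heading 280 -> 233
LT 60: heading 233 -> 293
BK 1.8: (0,0) -> (-0.703,1.657) [heading=293, draw]
FD 10: (-0.703,1.657) -> (3.204,-7.548) [heading=293, draw]
FD 2.6: (3.204,-7.548) -> (4.22,-9.941) [heading=293, draw]
FD 13: (4.22,-9.941) -> (9.299,-21.908) [heading=293, draw]
RT 90: heading 293 -> 203
FD 1.6: (9.299,-21.908) -> (7.827,-22.533) [heading=203, draw]
PU: pen up
FD 8.1: (7.827,-22.533) -> (0.371,-25.698) [heading=203, move]
FD 9.8: (0.371,-25.698) -> (-8.65,-29.527) [heading=203, move]
LT 15: heading 203 -> 218
Final: pos=(-8.65,-29.527), heading=218, 5 segment(s) drawn

Answer: -8.65 -29.527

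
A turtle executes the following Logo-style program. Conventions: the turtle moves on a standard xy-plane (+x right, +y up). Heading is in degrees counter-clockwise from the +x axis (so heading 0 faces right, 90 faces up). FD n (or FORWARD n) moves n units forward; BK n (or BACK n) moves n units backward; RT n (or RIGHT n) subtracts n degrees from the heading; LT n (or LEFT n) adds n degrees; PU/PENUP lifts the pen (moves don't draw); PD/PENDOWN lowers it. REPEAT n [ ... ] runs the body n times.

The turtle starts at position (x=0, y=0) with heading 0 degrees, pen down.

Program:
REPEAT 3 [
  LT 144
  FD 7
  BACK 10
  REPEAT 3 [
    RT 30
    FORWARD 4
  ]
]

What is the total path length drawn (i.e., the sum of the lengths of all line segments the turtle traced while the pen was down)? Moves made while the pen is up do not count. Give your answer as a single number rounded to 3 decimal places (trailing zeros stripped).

Answer: 87

Derivation:
Executing turtle program step by step:
Start: pos=(0,0), heading=0, pen down
REPEAT 3 [
  -- iteration 1/3 --
  LT 144: heading 0 -> 144
  FD 7: (0,0) -> (-5.663,4.114) [heading=144, draw]
  BK 10: (-5.663,4.114) -> (2.427,-1.763) [heading=144, draw]
  REPEAT 3 [
    -- iteration 1/3 --
    RT 30: heading 144 -> 114
    FD 4: (2.427,-1.763) -> (0.8,1.891) [heading=114, draw]
    -- iteration 2/3 --
    RT 30: heading 114 -> 84
    FD 4: (0.8,1.891) -> (1.218,5.869) [heading=84, draw]
    -- iteration 3/3 --
    RT 30: heading 84 -> 54
    FD 4: (1.218,5.869) -> (3.569,9.105) [heading=54, draw]
  ]
  -- iteration 2/3 --
  LT 144: heading 54 -> 198
  FD 7: (3.569,9.105) -> (-3.088,6.942) [heading=198, draw]
  BK 10: (-3.088,6.942) -> (6.423,10.032) [heading=198, draw]
  REPEAT 3 [
    -- iteration 1/3 --
    RT 30: heading 198 -> 168
    FD 4: (6.423,10.032) -> (2.51,10.864) [heading=168, draw]
    -- iteration 2/3 --
    RT 30: heading 168 -> 138
    FD 4: (2.51,10.864) -> (-0.463,13.54) [heading=138, draw]
    -- iteration 3/3 --
    RT 30: heading 138 -> 108
    FD 4: (-0.463,13.54) -> (-1.699,17.344) [heading=108, draw]
  ]
  -- iteration 3/3 --
  LT 144: heading 108 -> 252
  FD 7: (-1.699,17.344) -> (-3.862,10.687) [heading=252, draw]
  BK 10: (-3.862,10.687) -> (-0.772,20.198) [heading=252, draw]
  REPEAT 3 [
    -- iteration 1/3 --
    RT 30: heading 252 -> 222
    FD 4: (-0.772,20.198) -> (-3.744,17.521) [heading=222, draw]
    -- iteration 2/3 --
    RT 30: heading 222 -> 192
    FD 4: (-3.744,17.521) -> (-7.657,16.689) [heading=192, draw]
    -- iteration 3/3 --
    RT 30: heading 192 -> 162
    FD 4: (-7.657,16.689) -> (-11.461,17.925) [heading=162, draw]
  ]
]
Final: pos=(-11.461,17.925), heading=162, 15 segment(s) drawn

Segment lengths:
  seg 1: (0,0) -> (-5.663,4.114), length = 7
  seg 2: (-5.663,4.114) -> (2.427,-1.763), length = 10
  seg 3: (2.427,-1.763) -> (0.8,1.891), length = 4
  seg 4: (0.8,1.891) -> (1.218,5.869), length = 4
  seg 5: (1.218,5.869) -> (3.569,9.105), length = 4
  seg 6: (3.569,9.105) -> (-3.088,6.942), length = 7
  seg 7: (-3.088,6.942) -> (6.423,10.032), length = 10
  seg 8: (6.423,10.032) -> (2.51,10.864), length = 4
  seg 9: (2.51,10.864) -> (-0.463,13.54), length = 4
  seg 10: (-0.463,13.54) -> (-1.699,17.344), length = 4
  seg 11: (-1.699,17.344) -> (-3.862,10.687), length = 7
  seg 12: (-3.862,10.687) -> (-0.772,20.198), length = 10
  seg 13: (-0.772,20.198) -> (-3.744,17.521), length = 4
  seg 14: (-3.744,17.521) -> (-7.657,16.689), length = 4
  seg 15: (-7.657,16.689) -> (-11.461,17.925), length = 4
Total = 87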